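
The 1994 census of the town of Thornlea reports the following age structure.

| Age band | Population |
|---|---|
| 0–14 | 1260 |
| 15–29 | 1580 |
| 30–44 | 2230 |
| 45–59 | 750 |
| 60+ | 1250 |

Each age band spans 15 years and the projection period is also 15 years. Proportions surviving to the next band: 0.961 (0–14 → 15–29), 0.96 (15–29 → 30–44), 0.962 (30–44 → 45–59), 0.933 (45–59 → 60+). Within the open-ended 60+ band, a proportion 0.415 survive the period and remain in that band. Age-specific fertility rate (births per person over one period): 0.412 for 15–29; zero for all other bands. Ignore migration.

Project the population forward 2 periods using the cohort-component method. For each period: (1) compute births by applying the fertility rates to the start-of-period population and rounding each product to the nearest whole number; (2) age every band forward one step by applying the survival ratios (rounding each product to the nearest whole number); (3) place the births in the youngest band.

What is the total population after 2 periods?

6254

Period 1:
Births: 1580 * 0.412 = 651
15–29: 1260 * 0.961 = 1211
30–44: 1580 * 0.96 = 1517
45–59: 2230 * 0.962 = 2145
60+: 750 * 0.933 + 1250 * 0.415 = 700 + 519 = 1219
→ [651, 1211, 1517, 2145, 1219]
Period 2:
Births: 1211 * 0.412 = 499
15–29: 651 * 0.961 = 626
30–44: 1211 * 0.96 = 1163
45–59: 1517 * 0.962 = 1459
60+: 2145 * 0.933 + 1219 * 0.415 = 2001 + 506 = 2507
→ [499, 626, 1163, 1459, 2507]
Total after period 2: 499 + 626 + 1163 + 1459 + 2507 = 6254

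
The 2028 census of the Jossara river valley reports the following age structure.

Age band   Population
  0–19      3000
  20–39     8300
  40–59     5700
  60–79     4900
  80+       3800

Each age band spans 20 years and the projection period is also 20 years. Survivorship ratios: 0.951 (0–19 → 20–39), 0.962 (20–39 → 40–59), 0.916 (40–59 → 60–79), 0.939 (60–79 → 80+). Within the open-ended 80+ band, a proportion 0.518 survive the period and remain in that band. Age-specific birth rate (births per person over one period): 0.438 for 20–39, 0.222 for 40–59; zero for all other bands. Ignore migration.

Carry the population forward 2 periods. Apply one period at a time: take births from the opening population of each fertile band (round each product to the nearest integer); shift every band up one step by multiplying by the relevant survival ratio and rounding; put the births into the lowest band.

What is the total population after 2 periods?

26048

Period 1.
Births: 8300 × 0.438 = 3635, 5700 × 0.222 = 1265 — total 4900
20–39: 3000 × 0.951 = 2853
40–59: 8300 × 0.962 = 7985
60–79: 5700 × 0.916 = 5221
80+: 4900 × 0.939 + 3800 × 0.518 = 4601 + 1968 = 6569
Giving 4900 / 2853 / 7985 / 5221 / 6569.
Period 2.
Births: 2853 × 0.438 = 1250, 7985 × 0.222 = 1773 — total 3023
20–39: 4900 × 0.951 = 4660
40–59: 2853 × 0.962 = 2745
60–79: 7985 × 0.916 = 7314
80+: 5221 × 0.939 + 6569 × 0.518 = 4903 + 3403 = 8306
Giving 3023 / 4660 / 2745 / 7314 / 8306.
Total after period 2: 3023 + 4660 + 2745 + 7314 + 8306 = 26048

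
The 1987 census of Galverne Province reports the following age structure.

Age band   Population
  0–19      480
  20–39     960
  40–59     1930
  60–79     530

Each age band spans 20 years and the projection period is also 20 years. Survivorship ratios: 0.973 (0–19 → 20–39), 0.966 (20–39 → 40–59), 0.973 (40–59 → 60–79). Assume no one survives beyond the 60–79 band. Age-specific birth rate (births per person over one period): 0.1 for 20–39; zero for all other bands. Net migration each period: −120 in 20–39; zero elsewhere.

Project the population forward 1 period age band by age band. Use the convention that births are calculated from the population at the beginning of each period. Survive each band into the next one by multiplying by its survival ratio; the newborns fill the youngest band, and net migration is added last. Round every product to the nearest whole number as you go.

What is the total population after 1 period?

— Period 1 —
Births: 960 × 0.1 = 96
20–39: 480 × 0.973 = 467
40–59: 960 × 0.966 = 927
60–79: 1930 × 0.973 = 1878
Net migration: 20–39 − 120 → 347
→ [96, 347, 927, 1878]
Total after period 1: 96 + 347 + 927 + 1878 = 3248

3248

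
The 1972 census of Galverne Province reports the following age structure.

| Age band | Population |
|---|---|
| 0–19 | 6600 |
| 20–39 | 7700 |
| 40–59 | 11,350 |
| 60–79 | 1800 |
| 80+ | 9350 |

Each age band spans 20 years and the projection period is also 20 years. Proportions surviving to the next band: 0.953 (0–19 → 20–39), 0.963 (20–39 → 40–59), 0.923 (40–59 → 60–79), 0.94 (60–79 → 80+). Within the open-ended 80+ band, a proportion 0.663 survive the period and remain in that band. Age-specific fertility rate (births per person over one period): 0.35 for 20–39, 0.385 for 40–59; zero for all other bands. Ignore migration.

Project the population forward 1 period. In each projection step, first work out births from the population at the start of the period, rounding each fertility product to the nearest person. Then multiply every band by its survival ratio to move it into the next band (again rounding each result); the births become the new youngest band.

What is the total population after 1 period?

39137

Numbering the bands 1..5 from youngest to oldest:
[period 1]
Births: 7700 * 0.35 = 2695, 11350 * 0.385 = 4370 — total 7065
Band 2: 6600 * 0.953 = 6290
Band 3: 7700 * 0.963 = 7415
Band 4: 11350 * 0.923 = 10476
Band 5: 1800 * 0.94 + 9350 * 0.663 = 1692 + 6199 = 7891
End of period: [7065, 6290, 7415, 10476, 7891]
Total after period 1: 7065 + 6290 + 7415 + 10476 + 7891 = 39137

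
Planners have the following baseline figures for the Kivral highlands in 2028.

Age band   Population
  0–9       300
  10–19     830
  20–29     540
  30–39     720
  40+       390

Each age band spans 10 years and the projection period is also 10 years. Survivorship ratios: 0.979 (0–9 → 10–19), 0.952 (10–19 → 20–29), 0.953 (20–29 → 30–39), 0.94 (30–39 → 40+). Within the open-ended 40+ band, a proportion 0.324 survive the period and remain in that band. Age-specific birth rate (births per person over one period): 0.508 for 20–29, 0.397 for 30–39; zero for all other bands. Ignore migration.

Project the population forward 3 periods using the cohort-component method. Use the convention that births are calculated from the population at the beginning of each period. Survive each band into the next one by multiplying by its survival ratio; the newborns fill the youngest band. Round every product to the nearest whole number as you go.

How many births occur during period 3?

441

Let band 1 be 0–9 through band 5 = 40+.
After projecting period 1:
Births: 540 × 0.508 = 274 ; 720 × 0.397 = 286 — total 560
Band 2: 300 × 0.979 = 294
Band 3: 830 × 0.952 = 790
Band 4: 540 × 0.953 = 515
Band 5: 720 × 0.94 + 390 × 0.324 = 677 + 126 = 803
Giving 560 / 294 / 790 / 515 / 803.
After projecting period 2:
Births: 790 × 0.508 = 401 ; 515 × 0.397 = 204 — total 605
Band 2: 560 × 0.979 = 548
Band 3: 294 × 0.952 = 280
Band 4: 790 × 0.953 = 753
Band 5: 515 × 0.94 + 803 × 0.324 = 484 + 260 = 744
Giving 605 / 548 / 280 / 753 / 744.
After projecting period 3:
Births: 280 × 0.508 = 142 ; 753 × 0.397 = 299 — total 441
Band 2: 605 × 0.979 = 592
Band 3: 548 × 0.952 = 522
Band 4: 280 × 0.953 = 267
Band 5: 753 × 0.94 + 744 × 0.324 = 708 + 241 = 949
Giving 441 / 592 / 522 / 267 / 949.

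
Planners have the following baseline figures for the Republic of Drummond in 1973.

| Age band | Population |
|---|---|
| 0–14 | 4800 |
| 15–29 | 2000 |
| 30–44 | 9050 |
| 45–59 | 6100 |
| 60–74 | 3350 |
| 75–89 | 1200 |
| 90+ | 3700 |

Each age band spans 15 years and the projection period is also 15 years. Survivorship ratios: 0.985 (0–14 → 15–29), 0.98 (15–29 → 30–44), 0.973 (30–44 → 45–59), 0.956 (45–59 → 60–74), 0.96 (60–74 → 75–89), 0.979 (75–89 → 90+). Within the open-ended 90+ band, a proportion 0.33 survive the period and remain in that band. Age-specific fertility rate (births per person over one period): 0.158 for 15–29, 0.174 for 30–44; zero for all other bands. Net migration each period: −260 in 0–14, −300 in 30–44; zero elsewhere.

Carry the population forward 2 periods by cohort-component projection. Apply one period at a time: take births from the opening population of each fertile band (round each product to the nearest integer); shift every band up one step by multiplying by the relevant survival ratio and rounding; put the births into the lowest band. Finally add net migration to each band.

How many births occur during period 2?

Period 1.
Births: 2000 × 0.158 = 316, 9050 × 0.174 = 1575 → total 1891
15–29: 4800 × 0.985 = 4728
30–44: 2000 × 0.98 = 1960
45–59: 9050 × 0.973 = 8806
60–74: 6100 × 0.956 = 5832
75–89: 3350 × 0.96 = 3216
90+: 1200 × 0.979 + 3700 × 0.33 = 1175 + 1221 = 2396
Net migration: 0–14 − 260 → 1631; 30–44 − 300 → 1660
→ [1631, 4728, 1660, 8806, 5832, 3216, 2396]
Period 2.
Births: 4728 × 0.158 = 747, 1660 × 0.174 = 289 → total 1036
15–29: 1631 × 0.985 = 1607
30–44: 4728 × 0.98 = 4633
45–59: 1660 × 0.973 = 1615
60–74: 8806 × 0.956 = 8419
75–89: 5832 × 0.96 = 5599
90+: 3216 × 0.979 + 2396 × 0.33 = 3148 + 791 = 3939
Net migration: 0–14 − 260 → 776; 30–44 − 300 → 4333
→ [776, 1607, 4333, 1615, 8419, 5599, 3939]

1036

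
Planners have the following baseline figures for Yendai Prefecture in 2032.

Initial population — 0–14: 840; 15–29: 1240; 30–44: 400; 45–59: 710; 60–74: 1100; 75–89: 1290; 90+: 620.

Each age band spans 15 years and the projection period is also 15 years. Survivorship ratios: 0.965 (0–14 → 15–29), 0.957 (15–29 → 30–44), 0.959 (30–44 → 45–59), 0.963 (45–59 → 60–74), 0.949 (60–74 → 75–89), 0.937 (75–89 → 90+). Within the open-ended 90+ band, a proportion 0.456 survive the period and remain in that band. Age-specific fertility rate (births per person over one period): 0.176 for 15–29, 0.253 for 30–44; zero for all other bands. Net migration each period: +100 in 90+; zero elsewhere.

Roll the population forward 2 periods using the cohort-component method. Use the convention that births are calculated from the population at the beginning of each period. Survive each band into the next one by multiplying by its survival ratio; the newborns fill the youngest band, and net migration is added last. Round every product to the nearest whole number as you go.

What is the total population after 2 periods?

[period 1]
Births: 1240 * 0.176 = 218  |  400 * 0.253 = 101 → total 319
15–29: 840 * 0.965 = 811
30–44: 1240 * 0.957 = 1187
45–59: 400 * 0.959 = 384
60–74: 710 * 0.963 = 684
75–89: 1100 * 0.949 = 1044
90+: 1290 * 0.937 + 620 * 0.456 = 1209 + 283 = 1492
Net migration: 90+ + 100 → 1592
Giving 319 / 811 / 1187 / 384 / 684 / 1044 / 1592.
[period 2]
Births: 811 * 0.176 = 143  |  1187 * 0.253 = 300 → total 443
15–29: 319 * 0.965 = 308
30–44: 811 * 0.957 = 776
45–59: 1187 * 0.959 = 1138
60–74: 384 * 0.963 = 370
75–89: 684 * 0.949 = 649
90+: 1044 * 0.937 + 1592 * 0.456 = 978 + 726 = 1704
Net migration: 90+ + 100 → 1804
Giving 443 / 308 / 776 / 1138 / 370 / 649 / 1804.
Total after period 2: 443 + 308 + 776 + 1138 + 370 + 649 + 1804 = 5488

5488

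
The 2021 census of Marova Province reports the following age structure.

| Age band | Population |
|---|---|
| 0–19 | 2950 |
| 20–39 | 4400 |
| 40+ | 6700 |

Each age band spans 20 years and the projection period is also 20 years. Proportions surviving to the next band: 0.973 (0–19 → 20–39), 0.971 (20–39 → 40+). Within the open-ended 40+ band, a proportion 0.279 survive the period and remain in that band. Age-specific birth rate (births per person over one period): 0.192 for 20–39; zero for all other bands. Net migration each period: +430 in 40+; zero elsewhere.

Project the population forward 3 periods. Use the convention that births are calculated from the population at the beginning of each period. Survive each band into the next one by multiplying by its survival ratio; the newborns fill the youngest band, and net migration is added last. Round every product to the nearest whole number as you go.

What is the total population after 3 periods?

Period 1:
Births: 4400 * 0.192 = 845
20–39: 2950 * 0.973 = 2870
40+: 4400 * 0.971 + 6700 * 0.279 = 4272 + 1869 = 6141
Net migration: 40+ + 430 → 6571
End of period: [845, 2870, 6571]
Period 2:
Births: 2870 * 0.192 = 551
20–39: 845 * 0.973 = 822
40+: 2870 * 0.971 + 6571 * 0.279 = 2787 + 1833 = 4620
Net migration: 40+ + 430 → 5050
End of period: [551, 822, 5050]
Period 3:
Births: 822 * 0.192 = 158
20–39: 551 * 0.973 = 536
40+: 822 * 0.971 + 5050 * 0.279 = 798 + 1409 = 2207
Net migration: 40+ + 430 → 2637
End of period: [158, 536, 2637]
Total after period 3: 158 + 536 + 2637 = 3331

3331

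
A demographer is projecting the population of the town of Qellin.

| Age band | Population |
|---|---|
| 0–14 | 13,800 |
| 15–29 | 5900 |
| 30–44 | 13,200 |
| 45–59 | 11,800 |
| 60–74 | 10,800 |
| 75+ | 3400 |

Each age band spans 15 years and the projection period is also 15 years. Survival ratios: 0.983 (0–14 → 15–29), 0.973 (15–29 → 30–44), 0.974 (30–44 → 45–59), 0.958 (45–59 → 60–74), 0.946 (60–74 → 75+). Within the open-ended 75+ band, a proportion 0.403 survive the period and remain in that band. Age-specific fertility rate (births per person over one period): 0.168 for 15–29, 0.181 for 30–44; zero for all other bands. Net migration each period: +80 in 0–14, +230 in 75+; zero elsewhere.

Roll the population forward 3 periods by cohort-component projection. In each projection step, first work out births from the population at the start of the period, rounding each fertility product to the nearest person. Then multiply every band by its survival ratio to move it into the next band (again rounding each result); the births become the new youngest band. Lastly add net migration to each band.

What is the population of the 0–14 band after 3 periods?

After projecting period 1:
Births: 5900 × 0.168 = 991  |  13200 × 0.181 = 2389 ⇒ total 3380
15–29: 13800 × 0.983 = 13565
30–44: 5900 × 0.973 = 5741
45–59: 13200 × 0.974 = 12857
60–74: 11800 × 0.958 = 11304
75+: 10800 × 0.946 + 3400 × 0.403 = 10217 + 1370 = 11587
Net migration: 0–14 + 80 → 3460; 75+ + 230 → 11817
Population now: 0–14=3460, 15–29=13565, 30–44=5741, 45–59=12857, 60–74=11304, 75+=11817
After projecting period 2:
Births: 13565 × 0.168 = 2279  |  5741 × 0.181 = 1039 ⇒ total 3318
15–29: 3460 × 0.983 = 3401
30–44: 13565 × 0.973 = 13199
45–59: 5741 × 0.974 = 5592
60–74: 12857 × 0.958 = 12317
75+: 11304 × 0.946 + 11817 × 0.403 = 10694 + 4762 = 15456
Net migration: 0–14 + 80 → 3398; 75+ + 230 → 15686
Population now: 0–14=3398, 15–29=3401, 30–44=13199, 45–59=5592, 60–74=12317, 75+=15686
After projecting period 3:
Births: 3401 × 0.168 = 571  |  13199 × 0.181 = 2389 ⇒ total 2960
15–29: 3398 × 0.983 = 3340
30–44: 3401 × 0.973 = 3309
45–59: 13199 × 0.974 = 12856
60–74: 5592 × 0.958 = 5357
75+: 12317 × 0.946 + 15686 × 0.403 = 11652 + 6321 = 17973
Net migration: 0–14 + 80 → 3040; 75+ + 230 → 18203
Population now: 0–14=3040, 15–29=3340, 30–44=3309, 45–59=12856, 60–74=5357, 75+=18203

3040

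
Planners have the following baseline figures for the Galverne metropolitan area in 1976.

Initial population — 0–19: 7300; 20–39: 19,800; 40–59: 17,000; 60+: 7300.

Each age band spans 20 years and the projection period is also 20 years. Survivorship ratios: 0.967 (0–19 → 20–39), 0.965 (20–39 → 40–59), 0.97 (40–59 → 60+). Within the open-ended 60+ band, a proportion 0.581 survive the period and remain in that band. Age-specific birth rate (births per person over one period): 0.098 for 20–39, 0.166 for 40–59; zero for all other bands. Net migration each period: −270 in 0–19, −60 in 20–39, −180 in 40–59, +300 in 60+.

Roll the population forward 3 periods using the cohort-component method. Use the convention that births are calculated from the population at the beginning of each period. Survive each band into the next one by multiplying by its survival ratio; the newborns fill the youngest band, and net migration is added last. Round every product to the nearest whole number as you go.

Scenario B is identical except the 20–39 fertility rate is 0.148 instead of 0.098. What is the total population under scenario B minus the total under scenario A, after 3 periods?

Call the bands 1 to 4, youngest first.
Period 1:
Births: 19800 × 0.098 = 1940, 17000 × 0.166 = 2822 ⇒ total 4762
Band 2: 7300 × 0.967 = 7059
Band 3: 19800 × 0.965 = 19107
Band 4: 17000 × 0.97 + 7300 × 0.581 = 16490 + 4241 = 20731
Net migration: Band 1 − 270 → 4492; Band 2 − 60 → 6999; Band 3 − 180 → 18927; Band 4 + 300 → 21031
Giving 4492 / 6999 / 18927 / 21031.
Period 2:
Births: 6999 × 0.098 = 686, 18927 × 0.166 = 3142 ⇒ total 3828
Band 2: 4492 × 0.967 = 4344
Band 3: 6999 × 0.965 = 6754
Band 4: 18927 × 0.97 + 21031 × 0.581 = 18359 + 12219 = 30578
Net migration: Band 1 − 270 → 3558; Band 2 − 60 → 4284; Band 3 − 180 → 6574; Band 4 + 300 → 30878
Giving 3558 / 4284 / 6574 / 30878.
Period 3:
Births: 4284 × 0.098 = 420, 6574 × 0.166 = 1091 ⇒ total 1511
Band 2: 3558 × 0.967 = 3441
Band 3: 4284 × 0.965 = 4134
Band 4: 6574 × 0.97 + 30878 × 0.581 = 6377 + 17940 = 24317
Net migration: Band 1 − 270 → 1241; Band 2 − 60 → 3381; Band 3 − 180 → 3954; Band 4 + 300 → 24617
Giving 1241 / 3381 / 3954 / 24617.
Scenario A total after 3 periods: 33193
Scenario B projection —
Period 1:
Births: 19800 × 0.148 = 2930, 17000 × 0.166 = 2822 ⇒ total 5752
Band 2: 7300 × 0.967 = 7059
Band 3: 19800 × 0.965 = 19107
Band 4: 17000 × 0.97 + 7300 × 0.581 = 16490 + 4241 = 20731
Net migration: Band 1 − 270 → 5482; Band 2 − 60 → 6999; Band 3 − 180 → 18927; Band 4 + 300 → 21031
Giving 5482 / 6999 / 18927 / 21031.
Period 2:
Births: 6999 × 0.148 = 1036, 18927 × 0.166 = 3142 ⇒ total 4178
Band 2: 5482 × 0.967 = 5301
Band 3: 6999 × 0.965 = 6754
Band 4: 18927 × 0.97 + 21031 × 0.581 = 18359 + 12219 = 30578
Net migration: Band 1 − 270 → 3908; Band 2 − 60 → 5241; Band 3 − 180 → 6574; Band 4 + 300 → 30878
Giving 3908 / 5241 / 6574 / 30878.
Period 3:
Births: 5241 × 0.148 = 776, 6574 × 0.166 = 1091 ⇒ total 1867
Band 2: 3908 × 0.967 = 3779
Band 3: 5241 × 0.965 = 5058
Band 4: 6574 × 0.97 + 30878 × 0.581 = 6377 + 17940 = 24317
Net migration: Band 1 − 270 → 1597; Band 2 − 60 → 3719; Band 3 − 180 → 4878; Band 4 + 300 → 24617
Giving 1597 / 3719 / 4878 / 24617.
Scenario B total after 3 periods: 34811
Difference B − A = 34811 − 33193 = 1618

1618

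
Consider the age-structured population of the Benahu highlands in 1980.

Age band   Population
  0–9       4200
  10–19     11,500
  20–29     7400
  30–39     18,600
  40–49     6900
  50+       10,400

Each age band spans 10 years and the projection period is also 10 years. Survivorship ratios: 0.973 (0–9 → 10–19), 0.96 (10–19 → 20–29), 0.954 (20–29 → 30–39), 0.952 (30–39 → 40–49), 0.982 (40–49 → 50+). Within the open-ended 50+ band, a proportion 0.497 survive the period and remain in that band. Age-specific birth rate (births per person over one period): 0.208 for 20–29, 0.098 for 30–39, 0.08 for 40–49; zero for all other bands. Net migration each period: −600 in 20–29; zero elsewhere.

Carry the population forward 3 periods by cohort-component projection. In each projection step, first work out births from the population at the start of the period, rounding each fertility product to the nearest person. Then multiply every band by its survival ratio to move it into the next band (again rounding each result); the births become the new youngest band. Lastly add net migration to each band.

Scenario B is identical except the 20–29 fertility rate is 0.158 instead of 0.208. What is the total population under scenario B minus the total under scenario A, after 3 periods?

(Bands numbered youngest = 1 to oldest = 6.)
Period 1:
Births: 7400 × 0.208 = 1539  |  18600 × 0.098 = 1823  |  6900 × 0.08 = 552 → 3914
Band 2: 4200 × 0.973 = 4087
Band 3: 11500 × 0.96 = 11040
Band 4: 7400 × 0.954 = 7060
Band 5: 18600 × 0.952 = 17707
Band 6: 6900 × 0.982 + 10400 × 0.497 = 6776 + 5169 = 11945
Net migration: Band 3 − 600 → 10440
End of period: [3914, 4087, 10440, 7060, 17707, 11945]
Period 2:
Births: 10440 × 0.208 = 2172  |  7060 × 0.098 = 692  |  17707 × 0.08 = 1417 → 4281
Band 2: 3914 × 0.973 = 3808
Band 3: 4087 × 0.96 = 3924
Band 4: 10440 × 0.954 = 9960
Band 5: 7060 × 0.952 = 6721
Band 6: 17707 × 0.982 + 11945 × 0.497 = 17388 + 5937 = 23325
Net migration: Band 3 − 600 → 3324
End of period: [4281, 3808, 3324, 9960, 6721, 23325]
Period 3:
Births: 3324 × 0.208 = 691  |  9960 × 0.098 = 976  |  6721 × 0.08 = 538 → 2205
Band 2: 4281 × 0.973 = 4165
Band 3: 3808 × 0.96 = 3656
Band 4: 3324 × 0.954 = 3171
Band 5: 9960 × 0.952 = 9482
Band 6: 6721 × 0.982 + 23325 × 0.497 = 6600 + 11593 = 18193
Net migration: Band 3 − 600 → 3056
End of period: [2205, 4165, 3056, 3171, 9482, 18193]
Scenario A total after 3 periods: 40272
Scenario B projection —
Period 1:
Births: 7400 × 0.158 = 1169  |  18600 × 0.098 = 1823  |  6900 × 0.08 = 552 → 3544
Band 2: 4200 × 0.973 = 4087
Band 3: 11500 × 0.96 = 11040
Band 4: 7400 × 0.954 = 7060
Band 5: 18600 × 0.952 = 17707
Band 6: 6900 × 0.982 + 10400 × 0.497 = 6776 + 5169 = 11945
Net migration: Band 3 − 600 → 10440
End of period: [3544, 4087, 10440, 7060, 17707, 11945]
Period 2:
Births: 10440 × 0.158 = 1650  |  7060 × 0.098 = 692  |  17707 × 0.08 = 1417 → 3759
Band 2: 3544 × 0.973 = 3448
Band 3: 4087 × 0.96 = 3924
Band 4: 10440 × 0.954 = 9960
Band 5: 7060 × 0.952 = 6721
Band 6: 17707 × 0.982 + 11945 × 0.497 = 17388 + 5937 = 23325
Net migration: Band 3 − 600 → 3324
End of period: [3759, 3448, 3324, 9960, 6721, 23325]
Period 3:
Births: 3324 × 0.158 = 525  |  9960 × 0.098 = 976  |  6721 × 0.08 = 538 → 2039
Band 2: 3759 × 0.973 = 3658
Band 3: 3448 × 0.96 = 3310
Band 4: 3324 × 0.954 = 3171
Band 5: 9960 × 0.952 = 9482
Band 6: 6721 × 0.982 + 23325 × 0.497 = 6600 + 11593 = 18193
Net migration: Band 3 − 600 → 2710
End of period: [2039, 3658, 2710, 3171, 9482, 18193]
Scenario B total after 3 periods: 39253
Difference B − A = 39253 − 40272 = -1019

-1019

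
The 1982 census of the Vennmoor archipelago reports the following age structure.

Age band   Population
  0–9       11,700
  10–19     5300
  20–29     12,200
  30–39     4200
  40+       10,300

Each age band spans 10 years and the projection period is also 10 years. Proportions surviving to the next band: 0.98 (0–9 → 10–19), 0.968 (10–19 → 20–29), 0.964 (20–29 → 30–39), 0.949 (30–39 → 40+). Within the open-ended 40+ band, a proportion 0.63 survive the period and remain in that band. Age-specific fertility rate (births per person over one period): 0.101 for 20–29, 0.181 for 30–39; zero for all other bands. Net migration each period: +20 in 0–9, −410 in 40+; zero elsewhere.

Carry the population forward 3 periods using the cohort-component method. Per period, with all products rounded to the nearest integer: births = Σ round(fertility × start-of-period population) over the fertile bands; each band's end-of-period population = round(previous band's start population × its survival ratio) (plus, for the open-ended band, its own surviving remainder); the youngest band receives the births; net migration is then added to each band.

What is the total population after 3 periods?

Call the groups 1 to 5, youngest first.
Period 1:
Births: 12200 × 0.101 = 1232  |  4200 × 0.181 = 760 ⇒ total 1992
Group 2: 11700 × 0.98 = 11466
Group 3: 5300 × 0.968 = 5130
Group 4: 12200 × 0.964 = 11761
Group 5: 4200 × 0.949 + 10300 × 0.63 = 3986 + 6489 = 10475
Net migration: Group 1 + 20 → 2012; Group 5 − 410 → 10065
→ [2012, 11466, 5130, 11761, 10065]
Period 2:
Births: 5130 × 0.101 = 518  |  11761 × 0.181 = 2129 ⇒ total 2647
Group 2: 2012 × 0.98 = 1972
Group 3: 11466 × 0.968 = 11099
Group 4: 5130 × 0.964 = 4945
Group 5: 11761 × 0.949 + 10065 × 0.63 = 11161 + 6341 = 17502
Net migration: Group 1 + 20 → 2667; Group 5 − 410 → 17092
→ [2667, 1972, 11099, 4945, 17092]
Period 3:
Births: 11099 × 0.101 = 1121  |  4945 × 0.181 = 895 ⇒ total 2016
Group 2: 2667 × 0.98 = 2614
Group 3: 1972 × 0.968 = 1909
Group 4: 11099 × 0.964 = 10699
Group 5: 4945 × 0.949 + 17092 × 0.63 = 4693 + 10768 = 15461
Net migration: Group 1 + 20 → 2036; Group 5 − 410 → 15051
→ [2036, 2614, 1909, 10699, 15051]
Total after period 3: 2036 + 2614 + 1909 + 10699 + 15051 = 32309

32309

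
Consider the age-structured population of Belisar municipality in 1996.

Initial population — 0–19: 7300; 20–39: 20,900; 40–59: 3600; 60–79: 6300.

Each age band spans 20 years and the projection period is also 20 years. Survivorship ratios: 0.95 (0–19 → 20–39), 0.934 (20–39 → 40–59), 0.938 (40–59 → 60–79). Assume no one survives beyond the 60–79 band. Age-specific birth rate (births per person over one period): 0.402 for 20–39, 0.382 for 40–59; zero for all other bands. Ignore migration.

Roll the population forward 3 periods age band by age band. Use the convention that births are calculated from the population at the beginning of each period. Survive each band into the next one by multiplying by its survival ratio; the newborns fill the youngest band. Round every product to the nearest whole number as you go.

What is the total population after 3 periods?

Call the bands 1 to 4, youngest first.
[period 1]
Births: 20900 × 0.402 = 8402 ; 3600 × 0.382 = 1375 ⇒ total 9777
Band 2: 7300 × 0.95 = 6935
Band 3: 20900 × 0.934 = 19521
Band 4: 3600 × 0.938 = 3377
End of period: [9777, 6935, 19521, 3377]
[period 2]
Births: 6935 × 0.402 = 2788 ; 19521 × 0.382 = 7457 ⇒ total 10245
Band 2: 9777 × 0.95 = 9288
Band 3: 6935 × 0.934 = 6477
Band 4: 19521 × 0.938 = 18311
End of period: [10245, 9288, 6477, 18311]
[period 3]
Births: 9288 × 0.402 = 3734 ; 6477 × 0.382 = 2474 ⇒ total 6208
Band 2: 10245 × 0.95 = 9733
Band 3: 9288 × 0.934 = 8675
Band 4: 6477 × 0.938 = 6075
End of period: [6208, 9733, 8675, 6075]
Total after period 3: 6208 + 9733 + 8675 + 6075 = 30691

30691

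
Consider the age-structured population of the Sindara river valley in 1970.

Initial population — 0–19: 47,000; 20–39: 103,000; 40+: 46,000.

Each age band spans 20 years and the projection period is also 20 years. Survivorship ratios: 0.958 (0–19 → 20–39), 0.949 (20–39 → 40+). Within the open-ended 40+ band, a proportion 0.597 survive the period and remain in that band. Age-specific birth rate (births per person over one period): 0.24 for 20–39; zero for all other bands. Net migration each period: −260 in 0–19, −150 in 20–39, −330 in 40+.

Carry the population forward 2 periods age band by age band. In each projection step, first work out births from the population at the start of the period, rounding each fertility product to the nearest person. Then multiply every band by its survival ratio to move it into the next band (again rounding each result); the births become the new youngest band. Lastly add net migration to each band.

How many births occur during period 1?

After projecting period 1:
Births: 103000 × 0.24 = 24720
20–39: 47000 × 0.958 = 45026
40+: 103000 × 0.949 + 46000 × 0.597 = 97747 + 27462 = 125209
Net migration: 0–19 − 260 → 24460; 20–39 − 150 → 44876; 40+ − 330 → 124879
→ [24460, 44876, 124879]

24720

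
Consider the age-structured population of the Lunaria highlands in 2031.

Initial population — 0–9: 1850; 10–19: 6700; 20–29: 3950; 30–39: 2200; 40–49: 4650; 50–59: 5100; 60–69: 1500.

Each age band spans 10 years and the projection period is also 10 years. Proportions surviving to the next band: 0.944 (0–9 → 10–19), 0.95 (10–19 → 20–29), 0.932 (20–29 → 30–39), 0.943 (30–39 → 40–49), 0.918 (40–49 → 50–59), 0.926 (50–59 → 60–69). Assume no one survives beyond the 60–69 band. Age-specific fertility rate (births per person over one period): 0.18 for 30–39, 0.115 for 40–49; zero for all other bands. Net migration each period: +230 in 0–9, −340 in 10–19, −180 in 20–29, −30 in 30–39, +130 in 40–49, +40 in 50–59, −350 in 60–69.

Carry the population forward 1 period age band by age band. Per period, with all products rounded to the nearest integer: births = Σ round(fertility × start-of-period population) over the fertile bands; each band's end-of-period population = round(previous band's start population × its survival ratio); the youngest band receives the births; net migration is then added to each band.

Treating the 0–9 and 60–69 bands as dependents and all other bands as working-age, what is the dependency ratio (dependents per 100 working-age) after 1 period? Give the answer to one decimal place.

Period 1:
Births: 2200 * 0.18 = 396 ; 4650 * 0.115 = 535 — total 931
10–19: 1850 * 0.944 = 1746
20–29: 6700 * 0.95 = 6365
30–39: 3950 * 0.932 = 3681
40–49: 2200 * 0.943 = 2075
50–59: 4650 * 0.918 = 4269
60–69: 5100 * 0.926 = 4723
Net migration: 0–9 + 230 → 1161; 10–19 − 340 → 1406; 20–29 − 180 → 6185; 30–39 − 30 → 3651; 40–49 + 130 → 2205; 50–59 + 40 → 4309; 60–69 − 350 → 4373
End of period: [1161, 1406, 6185, 3651, 2205, 4309, 4373]
Dependents (band 0–9 + band 60–69) = 1161 + 4373 = 5534; working-age = 17756; ratio = 5534/17756 × 100 = 31.2

31.2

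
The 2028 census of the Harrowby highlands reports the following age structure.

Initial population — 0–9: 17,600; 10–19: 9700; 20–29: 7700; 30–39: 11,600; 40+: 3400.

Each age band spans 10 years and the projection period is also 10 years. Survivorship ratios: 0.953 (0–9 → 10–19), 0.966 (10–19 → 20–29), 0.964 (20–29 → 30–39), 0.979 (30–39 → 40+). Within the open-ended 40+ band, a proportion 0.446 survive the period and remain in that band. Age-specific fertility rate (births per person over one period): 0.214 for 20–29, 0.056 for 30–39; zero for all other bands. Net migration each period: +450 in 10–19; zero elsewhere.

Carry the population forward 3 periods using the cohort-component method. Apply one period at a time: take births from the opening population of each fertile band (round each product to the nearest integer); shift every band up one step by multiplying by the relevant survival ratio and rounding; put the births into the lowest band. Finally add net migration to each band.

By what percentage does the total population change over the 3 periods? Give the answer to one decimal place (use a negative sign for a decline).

Let band 1 be 0–9 through band 5 = 40+.
Period 1:
Births: 7700 × 0.214 = 1648, 11600 × 0.056 = 650 — total 2298
Band 2: 17600 × 0.953 = 16773
Band 3: 9700 × 0.966 = 9370
Band 4: 7700 × 0.964 = 7423
Band 5: 11600 × 0.979 + 3400 × 0.446 = 11356 + 1516 = 12872
Net migration: Band 2 + 450 → 17223
→ [2298, 17223, 9370, 7423, 12872]
Period 2:
Births: 9370 × 0.214 = 2005, 7423 × 0.056 = 416 — total 2421
Band 2: 2298 × 0.953 = 2190
Band 3: 17223 × 0.966 = 16637
Band 4: 9370 × 0.964 = 9033
Band 5: 7423 × 0.979 + 12872 × 0.446 = 7267 + 5741 = 13008
Net migration: Band 2 + 450 → 2640
→ [2421, 2640, 16637, 9033, 13008]
Period 3:
Births: 16637 × 0.214 = 3560, 9033 × 0.056 = 506 — total 4066
Band 2: 2421 × 0.953 = 2307
Band 3: 2640 × 0.966 = 2550
Band 4: 16637 × 0.964 = 16038
Band 5: 9033 × 0.979 + 13008 × 0.446 = 8843 + 5802 = 14645
Net migration: Band 2 + 450 → 2757
→ [4066, 2757, 2550, 16038, 14645]
Total: 50000 → 40056; change = -9944; percentage change = -19.9%

-19.9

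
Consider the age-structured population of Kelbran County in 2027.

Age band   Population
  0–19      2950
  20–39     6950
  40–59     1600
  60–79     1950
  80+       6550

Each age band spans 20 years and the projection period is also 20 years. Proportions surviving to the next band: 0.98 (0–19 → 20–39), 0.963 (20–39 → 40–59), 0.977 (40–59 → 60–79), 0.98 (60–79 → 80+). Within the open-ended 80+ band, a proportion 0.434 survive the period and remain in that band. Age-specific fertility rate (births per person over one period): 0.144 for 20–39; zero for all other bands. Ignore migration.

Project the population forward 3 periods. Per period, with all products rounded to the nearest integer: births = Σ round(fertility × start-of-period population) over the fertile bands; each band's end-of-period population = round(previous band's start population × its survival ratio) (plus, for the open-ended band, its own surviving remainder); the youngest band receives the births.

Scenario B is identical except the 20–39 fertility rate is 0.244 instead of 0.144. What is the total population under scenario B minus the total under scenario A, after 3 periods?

— Period 1 —
Births: 6950 * 0.144 = 1001
20–39: 2950 * 0.98 = 2891
40–59: 6950 * 0.963 = 6693
60–79: 1600 * 0.977 = 1563
80+: 1950 * 0.98 + 6550 * 0.434 = 1911 + 2843 = 4754
Population now: 0–19=1001, 20–39=2891, 40–59=6693, 60–79=1563, 80+=4754
— Period 2 —
Births: 2891 * 0.144 = 416
20–39: 1001 * 0.98 = 981
40–59: 2891 * 0.963 = 2784
60–79: 6693 * 0.977 = 6539
80+: 1563 * 0.98 + 4754 * 0.434 = 1532 + 2063 = 3595
Population now: 0–19=416, 20–39=981, 40–59=2784, 60–79=6539, 80+=3595
— Period 3 —
Births: 981 * 0.144 = 141
20–39: 416 * 0.98 = 408
40–59: 981 * 0.963 = 945
60–79: 2784 * 0.977 = 2720
80+: 6539 * 0.98 + 3595 * 0.434 = 6408 + 1560 = 7968
Population now: 0–19=141, 20–39=408, 40–59=945, 60–79=2720, 80+=7968
Scenario A total after 3 periods: 12182
Scenario B projection —
— Period 1 —
Births: 6950 * 0.244 = 1696
20–39: 2950 * 0.98 = 2891
40–59: 6950 * 0.963 = 6693
60–79: 1600 * 0.977 = 1563
80+: 1950 * 0.98 + 6550 * 0.434 = 1911 + 2843 = 4754
Population now: 0–19=1696, 20–39=2891, 40–59=6693, 60–79=1563, 80+=4754
— Period 2 —
Births: 2891 * 0.244 = 705
20–39: 1696 * 0.98 = 1662
40–59: 2891 * 0.963 = 2784
60–79: 6693 * 0.977 = 6539
80+: 1563 * 0.98 + 4754 * 0.434 = 1532 + 2063 = 3595
Population now: 0–19=705, 20–39=1662, 40–59=2784, 60–79=6539, 80+=3595
— Period 3 —
Births: 1662 * 0.244 = 406
20–39: 705 * 0.98 = 691
40–59: 1662 * 0.963 = 1601
60–79: 2784 * 0.977 = 2720
80+: 6539 * 0.98 + 3595 * 0.434 = 6408 + 1560 = 7968
Population now: 0–19=406, 20–39=691, 40–59=1601, 60–79=2720, 80+=7968
Scenario B total after 3 periods: 13386
Difference B − A = 13386 − 12182 = 1204

1204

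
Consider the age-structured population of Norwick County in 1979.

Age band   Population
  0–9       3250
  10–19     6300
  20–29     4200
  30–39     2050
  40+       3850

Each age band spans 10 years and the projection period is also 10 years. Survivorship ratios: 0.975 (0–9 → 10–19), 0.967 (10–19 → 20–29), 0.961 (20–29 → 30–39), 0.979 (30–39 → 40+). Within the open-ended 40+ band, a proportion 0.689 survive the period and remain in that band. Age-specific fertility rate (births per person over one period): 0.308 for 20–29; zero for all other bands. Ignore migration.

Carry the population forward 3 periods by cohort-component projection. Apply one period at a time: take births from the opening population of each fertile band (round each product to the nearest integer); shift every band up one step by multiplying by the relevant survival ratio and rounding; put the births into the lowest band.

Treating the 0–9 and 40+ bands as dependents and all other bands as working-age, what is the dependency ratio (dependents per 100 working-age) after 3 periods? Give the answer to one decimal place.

Period 1:
Births: 4200 × 0.308 = 1294
10–19: 3250 × 0.975 = 3169
20–29: 6300 × 0.967 = 6092
30–39: 4200 × 0.961 = 4036
40+: 2050 × 0.979 + 3850 × 0.689 = 2007 + 2653 = 4660
→ [1294, 3169, 6092, 4036, 4660]
Period 2:
Births: 6092 × 0.308 = 1876
10–19: 1294 × 0.975 = 1262
20–29: 3169 × 0.967 = 3064
30–39: 6092 × 0.961 = 5854
40+: 4036 × 0.979 + 4660 × 0.689 = 3951 + 3211 = 7162
→ [1876, 1262, 3064, 5854, 7162]
Period 3:
Births: 3064 × 0.308 = 944
10–19: 1876 × 0.975 = 1829
20–29: 1262 × 0.967 = 1220
30–39: 3064 × 0.961 = 2945
40+: 5854 × 0.979 + 7162 × 0.689 = 5731 + 4935 = 10666
→ [944, 1829, 1220, 2945, 10666]
Dependents (band 0–9 + band 40+) = 944 + 10666 = 11610; working-age = 5994; ratio = 11610/5994 × 100 = 193.7

193.7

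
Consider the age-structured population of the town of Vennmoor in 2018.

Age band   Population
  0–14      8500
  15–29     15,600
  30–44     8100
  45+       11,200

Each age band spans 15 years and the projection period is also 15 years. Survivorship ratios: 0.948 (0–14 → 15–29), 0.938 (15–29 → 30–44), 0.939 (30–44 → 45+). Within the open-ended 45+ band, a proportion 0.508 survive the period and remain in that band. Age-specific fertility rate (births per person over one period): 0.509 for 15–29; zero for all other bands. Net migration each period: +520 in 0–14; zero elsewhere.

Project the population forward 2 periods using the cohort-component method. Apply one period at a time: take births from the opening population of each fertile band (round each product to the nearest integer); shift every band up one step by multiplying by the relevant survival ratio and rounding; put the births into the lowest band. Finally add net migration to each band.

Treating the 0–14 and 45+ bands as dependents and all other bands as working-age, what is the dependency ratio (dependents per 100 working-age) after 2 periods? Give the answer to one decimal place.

161.2

After projecting period 1:
Births: 15600 × 0.509 = 7940
15–29: 8500 × 0.948 = 8058
30–44: 15600 × 0.938 = 14633
45+: 8100 × 0.939 + 11200 × 0.508 = 7606 + 5690 = 13296
Net migration: 0–14 + 520 → 8460
→ [8460, 8058, 14633, 13296]
After projecting period 2:
Births: 8058 × 0.509 = 4102
15–29: 8460 × 0.948 = 8020
30–44: 8058 × 0.938 = 7558
45+: 14633 × 0.939 + 13296 × 0.508 = 13740 + 6754 = 20494
Net migration: 0–14 + 520 → 4622
→ [4622, 8020, 7558, 20494]
Dependents (band 0–14 + band 45+) = 4622 + 20494 = 25116; working-age = 15578; ratio = 25116/15578 × 100 = 161.2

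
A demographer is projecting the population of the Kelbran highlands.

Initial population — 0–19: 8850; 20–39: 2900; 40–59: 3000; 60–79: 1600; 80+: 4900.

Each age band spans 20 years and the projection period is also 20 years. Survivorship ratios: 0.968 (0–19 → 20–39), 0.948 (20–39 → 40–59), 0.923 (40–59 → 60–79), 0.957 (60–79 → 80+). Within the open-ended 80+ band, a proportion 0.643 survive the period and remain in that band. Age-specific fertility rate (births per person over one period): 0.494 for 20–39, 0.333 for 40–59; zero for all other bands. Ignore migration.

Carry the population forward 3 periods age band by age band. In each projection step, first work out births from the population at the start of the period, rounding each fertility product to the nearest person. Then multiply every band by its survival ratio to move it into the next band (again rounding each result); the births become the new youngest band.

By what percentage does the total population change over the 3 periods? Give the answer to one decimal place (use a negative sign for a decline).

16.0

(Groups numbered youngest = 1 to oldest = 5.)
Period 1.
Births: 2900 × 0.494 = 1433, 3000 × 0.333 = 999 → 2432
Group 2: 8850 × 0.968 = 8567
Group 3: 2900 × 0.948 = 2749
Group 4: 3000 × 0.923 = 2769
Group 5: 1600 × 0.957 + 4900 × 0.643 = 1531 + 3151 = 4682
Giving 2432 / 8567 / 2749 / 2769 / 4682.
Period 2.
Births: 8567 × 0.494 = 4232, 2749 × 0.333 = 915 → 5147
Group 2: 2432 × 0.968 = 2354
Group 3: 8567 × 0.948 = 8122
Group 4: 2749 × 0.923 = 2537
Group 5: 2769 × 0.957 + 4682 × 0.643 = 2650 + 3011 = 5661
Giving 5147 / 2354 / 8122 / 2537 / 5661.
Period 3.
Births: 2354 × 0.494 = 1163, 8122 × 0.333 = 2705 → 3868
Group 2: 5147 × 0.968 = 4982
Group 3: 2354 × 0.948 = 2232
Group 4: 8122 × 0.923 = 7497
Group 5: 2537 × 0.957 + 5661 × 0.643 = 2428 + 3640 = 6068
Giving 3868 / 4982 / 2232 / 7497 / 6068.
Total: 21250 → 24647; change = 3397; percentage change = 16.0%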